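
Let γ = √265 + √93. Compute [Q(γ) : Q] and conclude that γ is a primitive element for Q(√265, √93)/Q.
[Q(γ) : Q] = 4 (equivalently, Q(γ) = Q(√265, √93))

Obviously Q(γ) ⊆ Q(√265, √93), and [Q(√265, √93):Q] = 4 (since 265, 93 are distinct squarefree integers > 1 with 24645 not a perfect square). To show equality we compute the minimal polynomial of γ. From γ = √265 + √93: γ^2 = 265 + 2√(24645) + 93 = 358 + 2√(24645), so γ^2 - 358 = 2√(24645); squaring, (γ^2 - 358)^2 = 4·24645, i.e. γ^4 - 716γ^2 + 128164 - 98580 = 0, i.e. γ^4 - 716γ^2 + 29584 = 0. So γ is a root of x^4 - 716x^2 + 29584. This polynomial is irreducible over Q: it has no rational root (each ±√265 ± √93 is irrational), and any factorization into two quadratics over Q would force √(24645) ∈ Q (pairing opposite roots) or √265, √93 ∈ Q (other pairings), all impossible. Hence [Q(γ):Q] = 4 = [Q(√265, √93):Q], so Q(γ) = Q(√265, √93).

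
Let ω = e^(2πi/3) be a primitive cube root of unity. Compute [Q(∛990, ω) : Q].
[Q(∛990, ω) : Q] = 6

[Q(∛990):Q] = 3 (min poly x^3 - 990, irreducible since 990 is not a perfect cube). [Q(ω):Q] = 2 (min poly x^2 + x + 1). Since Q(∛990) ⊂ R and ω ∉ R, we have ω ∉ Q(∛990), so x^2 + x + 1 remains irreducible over Q(∛990) and [Q(∛990, ω) : Q(∛990)] = 2. By the tower law, [Q(∛990, ω) : Q] = 3 · 2 = 6. (In fact Q(∛990, ω) is the splitting field of x^3 - 990 over Q.)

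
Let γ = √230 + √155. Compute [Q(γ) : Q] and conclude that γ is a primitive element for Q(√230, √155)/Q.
[Q(γ) : Q] = 4 (equivalently, Q(γ) = Q(√230, √155))

Obviously Q(γ) ⊆ Q(√230, √155), and [Q(√230, √155):Q] = 4 (since 230, 155 are distinct squarefree integers > 1 with 35650 not a perfect square). To show equality we compute the minimal polynomial of γ. From γ = √230 + √155: γ^2 = 230 + 2√(35650) + 155 = 385 + 2√(35650), so γ^2 - 385 = 2√(35650); squaring, (γ^2 - 385)^2 = 4·35650, i.e. γ^4 - 770γ^2 + 148225 - 142600 = 0, i.e. γ^4 - 770γ^2 + 5625 = 0. So γ is a root of x^4 - 770x^2 + 5625. This polynomial is irreducible over Q: it has no rational root (each ±√230 ± √155 is irrational), and any factorization into two quadratics over Q would force √(35650) ∈ Q (pairing opposite roots) or √230, √155 ∈ Q (other pairings), all impossible. Hence [Q(γ):Q] = 4 = [Q(√230, √155):Q], so Q(γ) = Q(√230, √155).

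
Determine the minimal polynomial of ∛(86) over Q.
m_α(x) = x^3 - 86

α satisfies α^3 = 86, so x^3 - 86 annihilates α. By the rational root test, a rational root p/q (in lowest terms) of x^3 - 86 would satisfy p^3 = 86 q^3, forcing q = 1 and p^3 = 86; but 86 is not a perfect cube, contradiction. A monic cubic over Q with no rational root is irreducible (any nontrivial factorization would include a linear factor). Hence x^3 - 86 is the minimal polynomial of α, and in particular [Q(α):Q] = 3.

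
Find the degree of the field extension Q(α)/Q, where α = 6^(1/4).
[Q(α):Q] = 4

α is a root of x^4 - 6. By Eisenstein's criterion at the prime p = 2 (which divides the constant term 6 but p^2 = 4 does not, since 6 is squarefree), x^4 - 6 is irreducible over Q. Hence [Q(α):Q] = 4.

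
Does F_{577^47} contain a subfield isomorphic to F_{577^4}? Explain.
No: F_{577^4} is not a subfield of F_{577^47}

F_{p^m} embeds in F_{p^n} iff m | n. Here 4 ∤ 47 (since 47 = 11·4 + 3 with remainder 3 ≠ 0), so F_{577^4} is not a subfield of F_{577^47}. Equivalently: if it were, the tower law would give 4 = [F_{577^4}:F_577] dividing [F_{577^47}:F_577] = 47, contradiction.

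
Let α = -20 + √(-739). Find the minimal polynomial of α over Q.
m_α(x) = x^2 + 40x + 1139

From α + 20 = √(-739), squaring gives (α + 20)^2 = -739, i.e. α^2 + 40α + 400 = -739, so α^2 + 40α + 1139 = 0. The discriminant of x^2 + 40x + 1139 is (40)^2 - 4·(1139) = 1600 - 4556 = -2956, and 4·(-739) is not a perfect square in Q since -739 is squarefree and ≠ 1. Hence x^2 + 40x + 1139 is irreducible over Q and is the minimal polynomial of α.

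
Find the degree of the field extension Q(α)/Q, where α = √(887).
[Q(α):Q] = 2

[Q(α):Q] equals the degree of the minimal polynomial of α. Here α^2 = 887 and x^2 - 887 is irreducible (d = 887 is squarefree, ≠ 1, hence not a square), so deg(m_α) = 2. Thus [Q(α):Q] = 2.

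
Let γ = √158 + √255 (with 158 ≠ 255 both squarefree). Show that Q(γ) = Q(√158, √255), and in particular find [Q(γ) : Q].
[Q(γ) : Q] = 4 (equivalently, Q(γ) = Q(√158, √255))

Obviously Q(γ) ⊆ Q(√158, √255), and [Q(√158, √255):Q] = 4 (since 158, 255 are distinct squarefree integers > 1 with 40290 not a perfect square). To show equality we compute the minimal polynomial of γ. From γ = √158 + √255: γ^2 = 158 + 2√(40290) + 255 = 413 + 2√(40290), so γ^2 - 413 = 2√(40290); squaring, (γ^2 - 413)^2 = 4·40290, i.e. γ^4 - 826γ^2 + 170569 - 161160 = 0, i.e. γ^4 - 826γ^2 + 9409 = 0. So γ is a root of x^4 - 826x^2 + 9409. This polynomial is irreducible over Q: it has no rational root (each ±√158 ± √255 is irrational), and any factorization into two quadratics over Q would force √(40290) ∈ Q (pairing opposite roots) or √158, √255 ∈ Q (other pairings), all impossible. Hence [Q(γ):Q] = 4 = [Q(√158, √255):Q], so Q(γ) = Q(√158, √255).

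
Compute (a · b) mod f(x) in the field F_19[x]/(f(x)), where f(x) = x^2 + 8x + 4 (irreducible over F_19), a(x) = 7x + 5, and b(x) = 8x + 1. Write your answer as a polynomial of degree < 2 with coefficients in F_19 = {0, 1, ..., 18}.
a · b ≡ 17x + 9 (mod f(x))

Multiply in F_19[x]: a(x)·b(x) = (7x + 5)·(8x + 1) = 18x^2 + 9x + 5. This has degree ≥ 2, so divide by f(x) over F_19: 18x^2 + 9x + 5 = (18)·(x^2 + 8x + 4) + (17x + 9). Hence a·b ≡ 17x + 9 (mod f). (F_19[x]/(f) is a field with 19^2 = 361 elements since f is irreducible of degree 2.)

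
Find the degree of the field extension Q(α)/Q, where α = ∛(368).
[Q(α):Q] = 3

The minimal polynomial of α is x^3 - 368, irreducible over Q since 368 is not a perfect cube (so x^3 - 368 has no rational root). Hence [Q(α):Q] = deg(m_α) = 3.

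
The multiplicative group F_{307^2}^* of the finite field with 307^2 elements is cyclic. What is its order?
|F_{307^2}^*| = 94248

F_{307^2} has 307^2 = 94249 elements; its multiplicative group consists of all nonzero elements, so |F_{307^2}^*| = 94249 - 1 = 94248. (It is cyclic since any finite subgroup of the multiplicative group of a field is cyclic.)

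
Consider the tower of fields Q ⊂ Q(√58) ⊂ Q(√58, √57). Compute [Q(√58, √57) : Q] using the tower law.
[Q(√58, √57) : Q] = 4

[Q(√58):Q] = 2 (min poly x^2 - 58, irreducible since 58 is squarefree > 1). For the top step, suppose √57 ∈ Q(√58), say √57 = c + d√58 with c, d ∈ Q. Squaring: 57 = c^2 + 58d^2 + 2cd√58. Since √58 ∉ Q this forces 2cd = 0. If d = 0 then √57 = c ∈ Q, contradicting 57 squarefree > 1. If c = 0 then 57 = 58d^2, so 58·57 = (58d)^2 is a perfect square in Q — but 58·57 = 3306 is not a perfect square (since 58 and 57 are distinct squarefree integers). Contradiction. Hence √57 ∉ Q(√58), so x^2 - 57 stays irreducible over Q(√58) and [Q(√58, √57) : Q(√58)] = 2. By the tower law, [Q(√58, √57) : Q] = 2 · 2 = 4.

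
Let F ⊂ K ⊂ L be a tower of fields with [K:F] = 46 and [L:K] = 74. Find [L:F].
[L:F] = 3404

The tower law says that for any tower of field extensions F ⊂ K ⊂ L with finite degrees, [L:F] = [L:K] · [K:F]. Here this gives [L:F] = 74 · 46 = 3404.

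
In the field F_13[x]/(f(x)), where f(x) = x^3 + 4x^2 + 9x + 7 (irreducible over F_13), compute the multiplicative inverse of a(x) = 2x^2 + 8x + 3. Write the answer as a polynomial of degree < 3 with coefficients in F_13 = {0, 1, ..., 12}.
a(x)^(-1) ≡ 11x^2 + 6x + 11 (mod f(x))

Since f is irreducible over F_13, F_13[x]/(f) is a field and a(x) ≠ 0 has an inverse. Apply the extended Euclidean algorithm to f(x) and a(x) in F_13[x]: f(x) = (7x)·a(x) + (x + 7);  a(x) = (2x + 7)·(x + 7) + (6). The last nonzero remainder is the constant 6 = gcd(f, a) in F_13. Back-substituting through the division chain expresses 6 = s(x)·a(x) + t(x)·f(x) with s(x) ≡ x^2 + 10x + 1 (mod f), so (x^2 + 10x + 1)·a(x) ≡ 6 (mod f). Multiplying by 6^(-1) ≡ 11 in F_13 gives a(x)^(-1) ≡ 11·(x^2 + 10x + 1) ≡ 11x^2 + 6x + 11 (mod f). Check: (2x^2 + 8x + 3)·(11x^2 + 6x + 11) = 9x^4 + 9x^3 + 12x^2 + 2x + 7 ≡ 1 (mod x^3 + 4x^2 + 9x + 7).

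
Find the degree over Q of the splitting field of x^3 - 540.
[K : Q] = 6

The roots of x^3 - 540 are ∛540, ω∛540, ω^2∛540 where ω = e^(2πi/3) is a primitive cube root of unity, so K = Q(∛540, ω). Now [Q(∛540):Q] = 3 (since 540 is not a perfect cube, x^3 - 540 is irreducible) and [Q(ω):Q] = 2. Both 2 and 3 divide [K:Q], and [K:Q] ≤ 3·2 = 6, so [K:Q] = 6. (Equivalently: Q(∛540) ⊂ R but ω ∉ R, so [K : Q(∛540)] = 2.)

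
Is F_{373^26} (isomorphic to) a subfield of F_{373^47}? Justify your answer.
No: F_{373^26} is not a subfield of F_{373^47}

F_{p^m} embeds in F_{p^n} iff m | n. Here 26 ∤ 47 (since 47 = 1·26 + 21 with remainder 21 ≠ 0), so F_{373^26} is not a subfield of F_{373^47}. Equivalently: if it were, the tower law would give 26 = [F_{373^26}:F_373] dividing [F_{373^47}:F_373] = 47, contradiction.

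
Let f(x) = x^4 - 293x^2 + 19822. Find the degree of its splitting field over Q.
[K : Q] = 4

Solving the quadratic in x^2: x^2 = (293 ± √(293^2 - 4·19822))/2 = (293 ± √6561)/2 = (293 ± 81)/2, giving x^2 = 106 or x^2 = 187. So f(x) = (x^2 - 106)(x^2 - 187) and the roots of f are ±√106, ±√187. Hence the splitting field is K = Q(√106, √187). Since 106 and 187 are distinct squarefree integers > 1, their product 19822 is not a perfect square, so √187 ∉ Q(√106). By the tower law [K:Q] = [Q(√106,√187):Q(√106)] · [Q(√106):Q] = 2 · 2 = 4.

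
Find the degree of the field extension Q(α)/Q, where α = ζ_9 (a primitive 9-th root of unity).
[Q(α):Q] = 6

The minimal polynomial of ζ_9 over Q is the 9-th cyclotomic polynomial Φ_9(x), which is irreducible over Q and has degree φ(9) = 6. Hence [Q(α):Q] = φ(9) = 6.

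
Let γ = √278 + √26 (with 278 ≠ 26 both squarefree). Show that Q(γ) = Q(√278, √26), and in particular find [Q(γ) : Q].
[Q(γ) : Q] = 4 (equivalently, Q(γ) = Q(√278, √26))

Obviously Q(γ) ⊆ Q(√278, √26), and [Q(√278, √26):Q] = 4 (since 278, 26 are distinct squarefree integers > 1 with 7228 not a perfect square). To show equality we compute the minimal polynomial of γ. From γ = √278 + √26: γ^2 = 278 + 2√(7228) + 26 = 304 + 2√(7228), so γ^2 - 304 = 2√(7228); squaring, (γ^2 - 304)^2 = 4·7228, i.e. γ^4 - 608γ^2 + 92416 - 28912 = 0, i.e. γ^4 - 608γ^2 + 63504 = 0. So γ is a root of x^4 - 608x^2 + 63504. This polynomial is irreducible over Q: it has no rational root (each ±√278 ± √26 is irrational), and any factorization into two quadratics over Q would force √(7228) ∈ Q (pairing opposite roots) or √278, √26 ∈ Q (other pairings), all impossible. Hence [Q(γ):Q] = 4 = [Q(√278, √26):Q], so Q(γ) = Q(√278, √26).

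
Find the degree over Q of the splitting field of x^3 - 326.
[K : Q] = 6

The roots of x^3 - 326 are ∛326, ω∛326, ω^2∛326 where ω = e^(2πi/3) is a primitive cube root of unity, so K = Q(∛326, ω). Now [Q(∛326):Q] = 3 (since 326 is not a perfect cube, x^3 - 326 is irreducible) and [Q(ω):Q] = 2. Both 2 and 3 divide [K:Q], and [K:Q] ≤ 3·2 = 6, so [K:Q] = 6. (Equivalently: Q(∛326) ⊂ R but ω ∉ R, so [K : Q(∛326)] = 2.)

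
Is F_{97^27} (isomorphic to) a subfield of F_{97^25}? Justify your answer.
No: F_{97^27} is not a subfield of F_{97^25}

F_{p^m} embeds in F_{p^n} iff m | n. Here 27 ∤ 25 (since 25 = 0·27 + 25 with remainder 25 ≠ 0), so F_{97^27} is not a subfield of F_{97^25}. Equivalently: if it were, the tower law would give 27 = [F_{97^27}:F_97] dividing [F_{97^25}:F_97] = 25, contradiction.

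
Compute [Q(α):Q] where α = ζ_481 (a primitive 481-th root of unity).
[Q(α):Q] = 432

The minimal polynomial of ζ_481 over Q is the 481-th cyclotomic polynomial Φ_481(x), which is irreducible over Q and has degree φ(481) = 432. Hence [Q(α):Q] = φ(481) = 432.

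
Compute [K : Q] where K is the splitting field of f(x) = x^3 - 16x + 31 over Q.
[K : Q] = 6

By the rational root test, any rational root of the monic integer polynomial f(x) = x^3 - 16x + 31 must be an integer dividing the constant term 31, i.e. one of ±{1, 31}. Evaluating: f(1) = 16, f(-1) = 46, f(31) = 29326, f(-31) = -29264; none is 0, so f has no rational root and is therefore irreducible over Q (a cubic with no linear factor over a field is irreducible). For an irreducible cubic, the Galois group is A_3 or S_3 according as the discriminant disc(f) = -4a^3 - 27b^2 = -4·(-16)^3 - 27·(31)^2 = -9563 is or is not a square in Q. Here disc(f) = -9563 is not a perfect square in Q, so the Galois group of f over Q is not contained in A_3 and must be all of S_3. The splitting field has degree |S_3| = 6 over Q, so [K : Q] = 6.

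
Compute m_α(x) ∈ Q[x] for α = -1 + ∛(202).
m_α(x) = x^3 + 3x^2 + 3x - 201

Set β = α + 1 = ∛(202), so β^3 = 202. Then (α + 1)^3 - 202 = 0, i.e. α is a root of g(x) = (x + 1)^3 - 202 = x^3 + 3x^2 + 3x - 201. Since g(x) = h(x + 1) where h(x) = x^3 - 202, and h is irreducible over Q (because 202 is not a perfect cube, so h has no rational root, and a monic cubic with no rational root is irreducible), g is also irreducible (irreducibility is preserved under the substitution x → x + 1). Hence m_α(x) = x^3 + 3x^2 + 3x - 201.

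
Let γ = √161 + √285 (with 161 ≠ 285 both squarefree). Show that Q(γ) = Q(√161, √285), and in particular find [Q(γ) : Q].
[Q(γ) : Q] = 4 (equivalently, Q(γ) = Q(√161, √285))

Obviously Q(γ) ⊆ Q(√161, √285), and [Q(√161, √285):Q] = 4 (since 161, 285 are distinct squarefree integers > 1 with 45885 not a perfect square). To show equality we compute the minimal polynomial of γ. From γ = √161 + √285: γ^2 = 161 + 2√(45885) + 285 = 446 + 2√(45885), so γ^2 - 446 = 2√(45885); squaring, (γ^2 - 446)^2 = 4·45885, i.e. γ^4 - 892γ^2 + 198916 - 183540 = 0, i.e. γ^4 - 892γ^2 + 15376 = 0. So γ is a root of x^4 - 892x^2 + 15376. This polynomial is irreducible over Q: it has no rational root (each ±√161 ± √285 is irrational), and any factorization into two quadratics over Q would force √(45885) ∈ Q (pairing opposite roots) or √161, √285 ∈ Q (other pairings), all impossible. Hence [Q(γ):Q] = 4 = [Q(√161, √285):Q], so Q(γ) = Q(√161, √285).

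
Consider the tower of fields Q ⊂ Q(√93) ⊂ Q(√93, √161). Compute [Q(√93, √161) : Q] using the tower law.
[Q(√93, √161) : Q] = 4

[Q(√93):Q] = 2 (min poly x^2 - 93, irreducible since 93 is squarefree > 1). For the top step, suppose √161 ∈ Q(√93), say √161 = c + d√93 with c, d ∈ Q. Squaring: 161 = c^2 + 93d^2 + 2cd√93. Since √93 ∉ Q this forces 2cd = 0. If d = 0 then √161 = c ∈ Q, contradicting 161 squarefree > 1. If c = 0 then 161 = 93d^2, so 93·161 = (93d)^2 is a perfect square in Q — but 93·161 = 14973 is not a perfect square (since 93 and 161 are distinct squarefree integers). Contradiction. Hence √161 ∉ Q(√93), so x^2 - 161 stays irreducible over Q(√93) and [Q(√93, √161) : Q(√93)] = 2. By the tower law, [Q(√93, √161) : Q] = 2 · 2 = 4.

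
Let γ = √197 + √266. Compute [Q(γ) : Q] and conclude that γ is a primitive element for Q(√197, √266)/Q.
[Q(γ) : Q] = 4 (equivalently, Q(γ) = Q(√197, √266))

Obviously Q(γ) ⊆ Q(√197, √266), and [Q(√197, √266):Q] = 4 (since 197, 266 are distinct squarefree integers > 1 with 52402 not a perfect square). To show equality we compute the minimal polynomial of γ. From γ = √197 + √266: γ^2 = 197 + 2√(52402) + 266 = 463 + 2√(52402), so γ^2 - 463 = 2√(52402); squaring, (γ^2 - 463)^2 = 4·52402, i.e. γ^4 - 926γ^2 + 214369 - 209608 = 0, i.e. γ^4 - 926γ^2 + 4761 = 0. So γ is a root of x^4 - 926x^2 + 4761. This polynomial is irreducible over Q: it has no rational root (each ±√197 ± √266 is irrational), and any factorization into two quadratics over Q would force √(52402) ∈ Q (pairing opposite roots) or √197, √266 ∈ Q (other pairings), all impossible. Hence [Q(γ):Q] = 4 = [Q(√197, √266):Q], so Q(γ) = Q(√197, √266).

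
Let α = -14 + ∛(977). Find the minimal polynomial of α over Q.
m_α(x) = x^3 + 42x^2 + 588x + 1767

Set β = α + 14 = ∛(977), so β^3 = 977. Then (α + 14)^3 - 977 = 0, i.e. α is a root of g(x) = (x + 14)^3 - 977 = x^3 + 42x^2 + 588x + 1767. Since g(x) = h(x + 14) where h(x) = x^3 - 977, and h is irreducible over Q (because 977 is not a perfect cube, so h has no rational root, and a monic cubic with no rational root is irreducible), g is also irreducible (irreducibility is preserved under the substitution x → x + 14). Hence m_α(x) = x^3 + 42x^2 + 588x + 1767.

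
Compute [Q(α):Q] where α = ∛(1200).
[Q(α):Q] = 3

The minimal polynomial of α is x^3 - 1200, irreducible over Q since 1200 is not a perfect cube (so x^3 - 1200 has no rational root). Hence [Q(α):Q] = deg(m_α) = 3.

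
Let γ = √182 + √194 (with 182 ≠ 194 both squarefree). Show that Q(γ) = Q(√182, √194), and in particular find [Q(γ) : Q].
[Q(γ) : Q] = 4 (equivalently, Q(γ) = Q(√182, √194))

Obviously Q(γ) ⊆ Q(√182, √194), and [Q(√182, √194):Q] = 4 (since 182, 194 are distinct squarefree integers > 1 with 35308 not a perfect square). To show equality we compute the minimal polynomial of γ. From γ = √182 + √194: γ^2 = 182 + 2√(35308) + 194 = 376 + 2√(35308), so γ^2 - 376 = 2√(35308); squaring, (γ^2 - 376)^2 = 4·35308, i.e. γ^4 - 752γ^2 + 141376 - 141232 = 0, i.e. γ^4 - 752γ^2 + 144 = 0. So γ is a root of x^4 - 752x^2 + 144. This polynomial is irreducible over Q: it has no rational root (each ±√182 ± √194 is irrational), and any factorization into two quadratics over Q would force √(35308) ∈ Q (pairing opposite roots) or √182, √194 ∈ Q (other pairings), all impossible. Hence [Q(γ):Q] = 4 = [Q(√182, √194):Q], so Q(γ) = Q(√182, √194).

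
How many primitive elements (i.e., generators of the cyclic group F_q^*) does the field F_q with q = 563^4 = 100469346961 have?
There are φ(100469346960) = 25204408320 primitive elements

F_q^* is cyclic of order q - 1 = 100469346960. A cyclic group of order m has exactly φ(m) generators. Here m = 100469346960 = 2^4 · 3 · 5 · 29 · 47 · 281 · 1093, so the number of primitive elements is φ(100469346960) = 25204408320.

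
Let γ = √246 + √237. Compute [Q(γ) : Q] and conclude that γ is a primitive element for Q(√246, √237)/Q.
[Q(γ) : Q] = 4 (equivalently, Q(γ) = Q(√246, √237))

Obviously Q(γ) ⊆ Q(√246, √237), and [Q(√246, √237):Q] = 4 (since 246, 237 are distinct squarefree integers > 1 with 58302 not a perfect square). To show equality we compute the minimal polynomial of γ. From γ = √246 + √237: γ^2 = 246 + 2√(58302) + 237 = 483 + 2√(58302), so γ^2 - 483 = 2√(58302); squaring, (γ^2 - 483)^2 = 4·58302, i.e. γ^4 - 966γ^2 + 233289 - 233208 = 0, i.e. γ^4 - 966γ^2 + 81 = 0. So γ is a root of x^4 - 966x^2 + 81. This polynomial is irreducible over Q: it has no rational root (each ±√246 ± √237 is irrational), and any factorization into two quadratics over Q would force √(58302) ∈ Q (pairing opposite roots) or √246, √237 ∈ Q (other pairings), all impossible. Hence [Q(γ):Q] = 4 = [Q(√246, √237):Q], so Q(γ) = Q(√246, √237).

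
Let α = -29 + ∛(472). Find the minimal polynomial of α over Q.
m_α(x) = x^3 + 87x^2 + 2523x + 23917

Set β = α + 29 = ∛(472), so β^3 = 472. Then (α + 29)^3 - 472 = 0, i.e. α is a root of g(x) = (x + 29)^3 - 472 = x^3 + 87x^2 + 2523x + 23917. Since g(x) = h(x + 29) where h(x) = x^3 - 472, and h is irreducible over Q (because 472 is not a perfect cube, so h has no rational root, and a monic cubic with no rational root is irreducible), g is also irreducible (irreducibility is preserved under the substitution x → x + 29). Hence m_α(x) = x^3 + 87x^2 + 2523x + 23917.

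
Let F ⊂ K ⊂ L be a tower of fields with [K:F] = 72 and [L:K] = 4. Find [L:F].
[L:F] = 288

The tower law says that for any tower of field extensions F ⊂ K ⊂ L with finite degrees, [L:F] = [L:K] · [K:F]. Here this gives [L:F] = 4 · 72 = 288.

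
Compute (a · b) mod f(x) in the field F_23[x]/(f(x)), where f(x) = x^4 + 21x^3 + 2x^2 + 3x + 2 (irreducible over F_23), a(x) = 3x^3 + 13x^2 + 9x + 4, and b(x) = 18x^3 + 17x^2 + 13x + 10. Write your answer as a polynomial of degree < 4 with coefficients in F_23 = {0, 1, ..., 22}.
a · b ≡ 20x^3 + 2x^2 + 12x + 2 (mod f(x))

Multiply in F_23[x]: a(x)·b(x) = (3x^3 + 13x^2 + 9x + 4)·(18x^3 + 17x^2 + 13x + 10) = 8x^6 + 9x^5 + 8x^4 + 10x^3 + 16x^2 + 4x + 17. This has degree ≥ 4, so divide by f(x) over F_23: 8x^6 + 9x^5 + 8x^4 + 10x^3 + 16x^2 + 4x + 17 = (8x^2 + 2x + 19)·(x^4 + 21x^3 + 2x^2 + 3x + 2) + (20x^3 + 2x^2 + 12x + 2). Hence a·b ≡ 20x^3 + 2x^2 + 12x + 2 (mod f). (F_23[x]/(f) is a field with 23^4 = 279841 elements since f is irreducible of degree 4.)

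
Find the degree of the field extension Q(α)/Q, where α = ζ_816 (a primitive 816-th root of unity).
[Q(α):Q] = 256

The minimal polynomial of ζ_816 over Q is the 816-th cyclotomic polynomial Φ_816(x), which is irreducible over Q and has degree φ(816) = 256. Hence [Q(α):Q] = φ(816) = 256.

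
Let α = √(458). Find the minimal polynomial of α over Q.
m_α(x) = x^2 - 458

α satisfies α^2 - 458 = 0, so x^2 - 458 annihilates α. Since d = 458 is squarefree and ≠ 1, it is not a perfect square in Q, so x^2 - 458 has no rational root and is therefore irreducible over Q (a degree-2 polynomial over a field is irreducible iff it has no root). Hence m_α(x) = x^2 - 458.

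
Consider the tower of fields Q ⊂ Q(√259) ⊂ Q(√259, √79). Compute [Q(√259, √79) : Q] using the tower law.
[Q(√259, √79) : Q] = 4

[Q(√259):Q] = 2 (min poly x^2 - 259, irreducible since 259 is squarefree > 1). For the top step, suppose √79 ∈ Q(√259), say √79 = c + d√259 with c, d ∈ Q. Squaring: 79 = c^2 + 259d^2 + 2cd√259. Since √259 ∉ Q this forces 2cd = 0. If d = 0 then √79 = c ∈ Q, contradicting 79 squarefree > 1. If c = 0 then 79 = 259d^2, so 259·79 = (259d)^2 is a perfect square in Q — but 259·79 = 20461 is not a perfect square (since 259 and 79 are distinct squarefree integers). Contradiction. Hence √79 ∉ Q(√259), so x^2 - 79 stays irreducible over Q(√259) and [Q(√259, √79) : Q(√259)] = 2. By the tower law, [Q(√259, √79) : Q] = 2 · 2 = 4.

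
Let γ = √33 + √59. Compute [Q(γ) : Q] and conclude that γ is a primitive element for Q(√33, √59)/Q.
[Q(γ) : Q] = 4 (equivalently, Q(γ) = Q(√33, √59))

Obviously Q(γ) ⊆ Q(√33, √59), and [Q(√33, √59):Q] = 4 (since 33, 59 are distinct squarefree integers > 1 with 1947 not a perfect square). To show equality we compute the minimal polynomial of γ. From γ = √33 + √59: γ^2 = 33 + 2√(1947) + 59 = 92 + 2√(1947), so γ^2 - 92 = 2√(1947); squaring, (γ^2 - 92)^2 = 4·1947, i.e. γ^4 - 184γ^2 + 8464 - 7788 = 0, i.e. γ^4 - 184γ^2 + 676 = 0. So γ is a root of x^4 - 184x^2 + 676. This polynomial is irreducible over Q: it has no rational root (each ±√33 ± √59 is irrational), and any factorization into two quadratics over Q would force √(1947) ∈ Q (pairing opposite roots) or √33, √59 ∈ Q (other pairings), all impossible. Hence [Q(γ):Q] = 4 = [Q(√33, √59):Q], so Q(γ) = Q(√33, √59).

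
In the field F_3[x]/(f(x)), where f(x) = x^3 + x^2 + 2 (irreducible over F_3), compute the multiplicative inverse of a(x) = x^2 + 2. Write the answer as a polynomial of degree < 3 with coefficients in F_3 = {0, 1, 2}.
a(x)^(-1) ≡ 2x^2 + 2x + 2 (mod f(x))

Since f is irreducible over F_3, F_3[x]/(f) is a field and a(x) ≠ 0 has an inverse. Apply the extended Euclidean algorithm to f(x) and a(x) in F_3[x]: f(x) = (x + 1)·a(x) + (x);  a(x) = (x)·(x) + (2). The last nonzero remainder is the constant 2 = gcd(f, a) in F_3. Back-substituting through the division chain expresses 2 = s(x)·a(x) + t(x)·f(x) with s(x) ≡ x^2 + x + 1 (mod f), so (x^2 + x + 1)·a(x) ≡ 2 (mod f). Multiplying by 2^(-1) ≡ 2 in F_3 gives a(x)^(-1) ≡ 2·(x^2 + x + 1) ≡ 2x^2 + 2x + 2 (mod f). Check: (x^2 + 2)·(2x^2 + 2x + 2) = 2x^4 + 2x^3 + x + 1 ≡ 1 (mod x^3 + x^2 + 2).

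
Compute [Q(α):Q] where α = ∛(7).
[Q(α):Q] = 3

The minimal polynomial of α is x^3 - 7, irreducible over Q since 7 is not a perfect cube (so x^3 - 7 has no rational root). Hence [Q(α):Q] = deg(m_α) = 3.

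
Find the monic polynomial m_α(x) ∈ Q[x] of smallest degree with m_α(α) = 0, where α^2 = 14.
m_α(x) = x^2 - 14

α satisfies α^2 - 14 = 0, so x^2 - 14 annihilates α. Since d = 14 is squarefree and ≠ 1, it is not a perfect square in Q, so x^2 - 14 has no rational root and is therefore irreducible over Q (a degree-2 polynomial over a field is irreducible iff it has no root). Hence m_α(x) = x^2 - 14.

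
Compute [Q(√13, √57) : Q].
[Q(√13, √57) : Q] = 4

[Q(√13):Q] = 2 (min poly x^2 - 13, irreducible since 13 is squarefree > 1). For the top step, suppose √57 ∈ Q(√13), say √57 = c + d√13 with c, d ∈ Q. Squaring: 57 = c^2 + 13d^2 + 2cd√13. Since √13 ∉ Q this forces 2cd = 0. If d = 0 then √57 = c ∈ Q, contradicting 57 squarefree > 1. If c = 0 then 57 = 13d^2, so 13·57 = (13d)^2 is a perfect square in Q — but 13·57 = 741 is not a perfect square (since 13 and 57 are distinct squarefree integers). Contradiction. Hence √57 ∉ Q(√13), so x^2 - 57 stays irreducible over Q(√13) and [Q(√13, √57) : Q(√13)] = 2. By the tower law, [Q(√13, √57) : Q] = 2 · 2 = 4.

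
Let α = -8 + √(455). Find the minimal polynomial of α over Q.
m_α(x) = x^2 + 16x - 391

From α + 8 = √(455), squaring gives (α + 8)^2 = 455, i.e. α^2 + 16α + 64 = 455, so α^2 + 16α - 391 = 0. The discriminant of x^2 + 16x - 391 is (16)^2 - 4·(-391) = 256 + 1564 = 1820, and 4·(455) is not a perfect square in Q since 455 is squarefree and ≠ 1. Hence x^2 + 16x - 391 is irreducible over Q and is the minimal polynomial of α.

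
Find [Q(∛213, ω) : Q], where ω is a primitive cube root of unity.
[Q(∛213, ω) : Q] = 6

[Q(∛213):Q] = 3 (min poly x^3 - 213, irreducible since 213 is not a perfect cube). [Q(ω):Q] = 2 (min poly x^2 + x + 1). Since Q(∛213) ⊂ R and ω ∉ R, we have ω ∉ Q(∛213), so x^2 + x + 1 remains irreducible over Q(∛213) and [Q(∛213, ω) : Q(∛213)] = 2. By the tower law, [Q(∛213, ω) : Q] = 3 · 2 = 6. (In fact Q(∛213, ω) is the splitting field of x^3 - 213 over Q.)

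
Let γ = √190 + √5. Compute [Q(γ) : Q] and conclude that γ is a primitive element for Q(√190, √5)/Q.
[Q(γ) : Q] = 4 (equivalently, Q(γ) = Q(√190, √5))

Obviously Q(γ) ⊆ Q(√190, √5), and [Q(√190, √5):Q] = 4 (since 190, 5 are distinct squarefree integers > 1 with 950 not a perfect square). To show equality we compute the minimal polynomial of γ. From γ = √190 + √5: γ^2 = 190 + 2√(950) + 5 = 195 + 2√(950), so γ^2 - 195 = 2√(950); squaring, (γ^2 - 195)^2 = 4·950, i.e. γ^4 - 390γ^2 + 38025 - 3800 = 0, i.e. γ^4 - 390γ^2 + 34225 = 0. So γ is a root of x^4 - 390x^2 + 34225. This polynomial is irreducible over Q: it has no rational root (each ±√190 ± √5 is irrational), and any factorization into two quadratics over Q would force √(950) ∈ Q (pairing opposite roots) or √190, √5 ∈ Q (other pairings), all impossible. Hence [Q(γ):Q] = 4 = [Q(√190, √5):Q], so Q(γ) = Q(√190, √5).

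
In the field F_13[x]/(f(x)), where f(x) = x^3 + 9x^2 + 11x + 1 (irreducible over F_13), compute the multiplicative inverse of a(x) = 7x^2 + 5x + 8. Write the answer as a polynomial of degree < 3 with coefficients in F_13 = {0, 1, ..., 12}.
a(x)^(-1) ≡ 11x^2 + 7x + 11 (mod f(x))

Since f is irreducible over F_13, F_13[x]/(f) is a field and a(x) ≠ 0 has an inverse. Apply the extended Euclidean algorithm to f(x) and a(x) in F_13[x]: f(x) = (2x + 11)·a(x) + (5x + 4);  a(x) = (4x + 3)·(5x + 4) + (9). The last nonzero remainder is the constant 9 = gcd(f, a) in F_13. Back-substituting through the division chain expresses 9 = s(x)·a(x) + t(x)·f(x) with s(x) ≡ 8x^2 + 11x + 8 (mod f), so (8x^2 + 11x + 8)·a(x) ≡ 9 (mod f). Multiplying by 9^(-1) ≡ 3 in F_13 gives a(x)^(-1) ≡ 3·(8x^2 + 11x + 8) ≡ 11x^2 + 7x + 11 (mod f). Check: (7x^2 + 5x + 8)·(11x^2 + 7x + 11) = 12x^4 + 5x^2 + 7x + 10 ≡ 1 (mod x^3 + 9x^2 + 11x + 1).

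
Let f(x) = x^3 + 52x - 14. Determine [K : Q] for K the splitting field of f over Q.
[K : Q] = 6

By the rational root test, any rational root of the monic integer polynomial f(x) = x^3 + 52x - 14 must be an integer dividing the constant term -14, i.e. one of ±{1, 2, 7, 14}. Evaluating: f(1) = 39, f(-1) = -67, f(2) = 98, f(-2) = -126, f(7) = 693, f(-7) = -721, f(14) = 3458, f(-14) = -3486; none is 0, so f has no rational root and is therefore irreducible over Q (a cubic with no linear factor over a field is irreducible). For an irreducible cubic, the Galois group is A_3 or S_3 according as the discriminant disc(f) = -4a^3 - 27b^2 = -4·(52)^3 - 27·(-14)^2 = -567724 is or is not a square in Q. Here disc(f) = -567724 is not a perfect square in Q, so the Galois group of f over Q is not contained in A_3 and must be all of S_3. The splitting field has degree |S_3| = 6 over Q, so [K : Q] = 6.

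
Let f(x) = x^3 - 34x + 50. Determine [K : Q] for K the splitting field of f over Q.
[K : Q] = 6

By the rational root test, any rational root of the monic integer polynomial f(x) = x^3 - 34x + 50 must be an integer dividing the constant term 50, i.e. one of ±{1, 2, 5, 10, 25, 50}. Evaluating: f(1) = 17, f(-1) = 83, f(2) = -10, f(-2) = 110, f(5) = 5, f(-5) = 95, f(10) = 710, f(-10) = -610, f(25) = 14825, f(-25) = -14725, f(50) = 123350, f(-50) = -123250; none is 0, so f has no rational root and is therefore irreducible over Q (a cubic with no linear factor over a field is irreducible). For an irreducible cubic, the Galois group is A_3 or S_3 according as the discriminant disc(f) = -4a^3 - 27b^2 = -4·(-34)^3 - 27·(50)^2 = 89716 is or is not a square in Q. Here disc(f) = 89716 is not a perfect square in Q, so the Galois group of f over Q is not contained in A_3 and must be all of S_3. The splitting field has degree |S_3| = 6 over Q, so [K : Q] = 6.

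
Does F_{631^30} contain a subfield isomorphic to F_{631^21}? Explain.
No: F_{631^21} is not a subfield of F_{631^30}

F_{p^m} embeds in F_{p^n} iff m | n. Here 21 ∤ 30 (since 30 = 1·21 + 9 with remainder 9 ≠ 0), so F_{631^21} is not a subfield of F_{631^30}. Equivalently: if it were, the tower law would give 21 = [F_{631^21}:F_631] dividing [F_{631^30}:F_631] = 30, contradiction.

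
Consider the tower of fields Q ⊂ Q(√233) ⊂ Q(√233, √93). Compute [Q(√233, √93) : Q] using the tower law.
[Q(√233, √93) : Q] = 4

[Q(√233):Q] = 2 (min poly x^2 - 233, irreducible since 233 is squarefree > 1). For the top step, suppose √93 ∈ Q(√233), say √93 = c + d√233 with c, d ∈ Q. Squaring: 93 = c^2 + 233d^2 + 2cd√233. Since √233 ∉ Q this forces 2cd = 0. If d = 0 then √93 = c ∈ Q, contradicting 93 squarefree > 1. If c = 0 then 93 = 233d^2, so 233·93 = (233d)^2 is a perfect square in Q — but 233·93 = 21669 is not a perfect square (since 233 and 93 are distinct squarefree integers). Contradiction. Hence √93 ∉ Q(√233), so x^2 - 93 stays irreducible over Q(√233) and [Q(√233, √93) : Q(√233)] = 2. By the tower law, [Q(√233, √93) : Q] = 2 · 2 = 4.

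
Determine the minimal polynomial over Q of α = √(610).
m_α(x) = x^2 - 610

α satisfies α^2 - 610 = 0, so x^2 - 610 annihilates α. Since d = 610 is squarefree and ≠ 1, it is not a perfect square in Q, so x^2 - 610 has no rational root and is therefore irreducible over Q (a degree-2 polynomial over a field is irreducible iff it has no root). Hence m_α(x) = x^2 - 610.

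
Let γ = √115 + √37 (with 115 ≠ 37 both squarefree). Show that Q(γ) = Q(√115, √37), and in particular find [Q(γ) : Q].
[Q(γ) : Q] = 4 (equivalently, Q(γ) = Q(√115, √37))

Obviously Q(γ) ⊆ Q(√115, √37), and [Q(√115, √37):Q] = 4 (since 115, 37 are distinct squarefree integers > 1 with 4255 not a perfect square). To show equality we compute the minimal polynomial of γ. From γ = √115 + √37: γ^2 = 115 + 2√(4255) + 37 = 152 + 2√(4255), so γ^2 - 152 = 2√(4255); squaring, (γ^2 - 152)^2 = 4·4255, i.e. γ^4 - 304γ^2 + 23104 - 17020 = 0, i.e. γ^4 - 304γ^2 + 6084 = 0. So γ is a root of x^4 - 304x^2 + 6084. This polynomial is irreducible over Q: it has no rational root (each ±√115 ± √37 is irrational), and any factorization into two quadratics over Q would force √(4255) ∈ Q (pairing opposite roots) or √115, √37 ∈ Q (other pairings), all impossible. Hence [Q(γ):Q] = 4 = [Q(√115, √37):Q], so Q(γ) = Q(√115, √37).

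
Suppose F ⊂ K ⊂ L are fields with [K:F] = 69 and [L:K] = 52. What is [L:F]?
[L:F] = 3588

The tower law says that for any tower of field extensions F ⊂ K ⊂ L with finite degrees, [L:F] = [L:K] · [K:F]. Here this gives [L:F] = 52 · 69 = 3588.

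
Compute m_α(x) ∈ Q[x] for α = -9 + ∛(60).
m_α(x) = x^3 + 27x^2 + 243x + 669

Set β = α + 9 = ∛(60), so β^3 = 60. Then (α + 9)^3 - 60 = 0, i.e. α is a root of g(x) = (x + 9)^3 - 60 = x^3 + 27x^2 + 243x + 669. Since g(x) = h(x + 9) where h(x) = x^3 - 60, and h is irreducible over Q (because 60 is not a perfect cube, so h has no rational root, and a monic cubic with no rational root is irreducible), g is also irreducible (irreducibility is preserved under the substitution x → x + 9). Hence m_α(x) = x^3 + 27x^2 + 243x + 669.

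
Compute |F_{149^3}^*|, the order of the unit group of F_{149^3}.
|F_{149^3}^*| = 3307948

F_{149^3} has 149^3 = 3307949 elements; its multiplicative group consists of all nonzero elements, so |F_{149^3}^*| = 3307949 - 1 = 3307948. (It is cyclic since any finite subgroup of the multiplicative group of a field is cyclic.)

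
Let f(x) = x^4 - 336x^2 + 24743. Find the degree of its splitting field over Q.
[K : Q] = 4

Solving the quadratic in x^2: x^2 = (336 ± √(336^2 - 4·24743))/2 = (336 ± √13924)/2 = (336 ± 118)/2, giving x^2 = 109 or x^2 = 227. So f(x) = (x^2 - 109)(x^2 - 227) and the roots of f are ±√109, ±√227. Hence the splitting field is K = Q(√109, √227). Since 109 and 227 are distinct squarefree integers > 1, their product 24743 is not a perfect square, so √227 ∉ Q(√109). By the tower law [K:Q] = [Q(√109,√227):Q(√109)] · [Q(√109):Q] = 2 · 2 = 4.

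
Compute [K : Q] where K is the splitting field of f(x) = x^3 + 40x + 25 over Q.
[K : Q] = 6

By the rational root test, any rational root of the monic integer polynomial f(x) = x^3 + 40x + 25 must be an integer dividing the constant term 25, i.e. one of ±{1, 5, 25}. Evaluating: f(1) = 66, f(-1) = -16, f(5) = 350, f(-5) = -300, f(25) = 16650, f(-25) = -16600; none is 0, so f has no rational root and is therefore irreducible over Q (a cubic with no linear factor over a field is irreducible). For an irreducible cubic, the Galois group is A_3 or S_3 according as the discriminant disc(f) = -4a^3 - 27b^2 = -4·(40)^3 - 27·(25)^2 = -272875 is or is not a square in Q. Here disc(f) = -272875 is not a perfect square in Q, so the Galois group of f over Q is not contained in A_3 and must be all of S_3. The splitting field has degree |S_3| = 6 over Q, so [K : Q] = 6.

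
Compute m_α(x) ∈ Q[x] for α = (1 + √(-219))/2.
m_α(x) = x^2 - x + 55

From 2α - 1 = √(-219), squaring gives (2α - 1)^2 = -219, i.e. 4α^2 - 4α + 1 = -219, so α^2 - α + (1 + 219)/4 = 0. Since -219 ≡ 1 (mod 4), (1 + 219)/4 = 55 ∈ Z. The polynomial x^2 - x + 55 has discriminant 1 - 4·(55) = -219, which is not a perfect square in Q (d = -219 is squarefree and ≠ 1), so x^2 - x + 55 is irreducible over Q. It is the minimal polynomial of α.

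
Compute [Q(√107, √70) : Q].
[Q(√107, √70) : Q] = 4

[Q(√107):Q] = 2 (min poly x^2 - 107, irreducible since 107 is squarefree > 1). For the top step, suppose √70 ∈ Q(√107), say √70 = c + d√107 with c, d ∈ Q. Squaring: 70 = c^2 + 107d^2 + 2cd√107. Since √107 ∉ Q this forces 2cd = 0. If d = 0 then √70 = c ∈ Q, contradicting 70 squarefree > 1. If c = 0 then 70 = 107d^2, so 107·70 = (107d)^2 is a perfect square in Q — but 107·70 = 7490 is not a perfect square (since 107 and 70 are distinct squarefree integers). Contradiction. Hence √70 ∉ Q(√107), so x^2 - 70 stays irreducible over Q(√107) and [Q(√107, √70) : Q(√107)] = 2. By the tower law, [Q(√107, √70) : Q] = 2 · 2 = 4.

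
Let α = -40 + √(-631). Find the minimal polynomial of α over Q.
m_α(x) = x^2 + 80x + 2231

From α + 40 = √(-631), squaring gives (α + 40)^2 = -631, i.e. α^2 + 80α + 1600 = -631, so α^2 + 80α + 2231 = 0. The discriminant of x^2 + 80x + 2231 is (80)^2 - 4·(2231) = 6400 - 8924 = -2524, and 4·(-631) is not a perfect square in Q since -631 is squarefree and ≠ 1. Hence x^2 + 80x + 2231 is irreducible over Q and is the minimal polynomial of α.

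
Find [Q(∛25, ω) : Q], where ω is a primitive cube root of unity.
[Q(∛25, ω) : Q] = 6

[Q(∛25):Q] = 3 (min poly x^3 - 25, irreducible since 25 is not a perfect cube). [Q(ω):Q] = 2 (min poly x^2 + x + 1). Since Q(∛25) ⊂ R and ω ∉ R, we have ω ∉ Q(∛25), so x^2 + x + 1 remains irreducible over Q(∛25) and [Q(∛25, ω) : Q(∛25)] = 2. By the tower law, [Q(∛25, ω) : Q] = 3 · 2 = 6. (In fact Q(∛25, ω) is the splitting field of x^3 - 25 over Q.)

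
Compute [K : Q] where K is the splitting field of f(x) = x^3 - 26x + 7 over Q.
[K : Q] = 6

By the rational root test, any rational root of the monic integer polynomial f(x) = x^3 - 26x + 7 must be an integer dividing the constant term 7, i.e. one of ±{1, 7}. Evaluating: f(1) = -18, f(-1) = 32, f(7) = 168, f(-7) = -154; none is 0, so f has no rational root and is therefore irreducible over Q (a cubic with no linear factor over a field is irreducible). For an irreducible cubic, the Galois group is A_3 or S_3 according as the discriminant disc(f) = -4a^3 - 27b^2 = -4·(-26)^3 - 27·(7)^2 = 68981 is or is not a square in Q. Here disc(f) = 68981 is not a perfect square in Q, so the Galois group of f over Q is not contained in A_3 and must be all of S_3. The splitting field has degree |S_3| = 6 over Q, so [K : Q] = 6.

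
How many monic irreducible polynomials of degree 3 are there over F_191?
There are 2322560 monic irreducible polynomials of degree 3 over F_191

Each element of F_{191^3} that lies in no proper subfield is a root of exactly one monic irreducible of degree 3 over F_191, and each such polynomial has 3 distinct roots in F_{191^3}. By Möbius inversion the count is N_191(3) = (1/3) Σ_{d|3} μ(3/d) · 191^d = (1/3)(μ(3)·191^1 + μ(1)·191^3) = 6967680/3 = 2322560.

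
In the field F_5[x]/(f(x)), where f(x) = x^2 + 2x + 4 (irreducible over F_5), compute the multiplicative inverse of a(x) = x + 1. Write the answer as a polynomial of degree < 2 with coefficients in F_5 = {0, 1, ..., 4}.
a(x)^(-1) ≡ 3x + 3 (mod f(x))

Since f is irreducible over F_5, F_5[x]/(f) is a field and a(x) ≠ 0 has an inverse. Apply the extended Euclidean algorithm to f(x) and a(x) in F_5[x]: f(x) = (x + 1)·a(x) + (3). The last nonzero remainder is the constant 3 = gcd(f, a) in F_5. Back-substituting through the division chain expresses 3 = s(x)·a(x) + t(x)·f(x) with s(x) ≡ 4x + 4 (mod f), so (4x + 4)·a(x) ≡ 3 (mod f). Multiplying by 3^(-1) ≡ 2 in F_5 gives a(x)^(-1) ≡ 2·(4x + 4) ≡ 3x + 3 (mod f). Check: (x + 1)·(3x + 3) = 3x^2 + x + 3 ≡ 1 (mod x^2 + 2x + 4).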